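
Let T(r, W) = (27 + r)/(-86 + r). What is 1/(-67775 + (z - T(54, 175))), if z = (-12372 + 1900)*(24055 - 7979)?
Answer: -32/5389300623 ≈ -5.9377e-9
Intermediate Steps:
T(r, W) = (27 + r)/(-86 + r)
z = -168347872 (z = -10472*16076 = -168347872)
1/(-67775 + (z - T(54, 175))) = 1/(-67775 + (-168347872 - (27 + 54)/(-86 + 54))) = 1/(-67775 + (-168347872 - 81/(-32))) = 1/(-67775 + (-168347872 - (-1)*81/32)) = 1/(-67775 + (-168347872 - 1*(-81/32))) = 1/(-67775 + (-168347872 + 81/32)) = 1/(-67775 - 5387131823/32) = 1/(-5389300623/32) = -32/5389300623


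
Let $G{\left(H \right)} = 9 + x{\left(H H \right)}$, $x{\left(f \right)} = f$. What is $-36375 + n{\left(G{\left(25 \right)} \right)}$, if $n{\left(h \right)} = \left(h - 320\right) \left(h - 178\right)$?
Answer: $106809$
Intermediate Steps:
$G{\left(H \right)} = 9 + H^{2}$ ($G{\left(H \right)} = 9 + H H = 9 + H^{2}$)
$n{\left(h \right)} = \left(-320 + h\right) \left(-178 + h\right)$
$-36375 + n{\left(G{\left(25 \right)} \right)} = -36375 + \left(56960 + \left(9 + 25^{2}\right)^{2} - 498 \left(9 + 25^{2}\right)\right) = -36375 + \left(56960 + \left(9 + 625\right)^{2} - 498 \left(9 + 625\right)\right) = -36375 + \left(56960 + 634^{2} - 315732\right) = -36375 + \left(56960 + 401956 - 315732\right) = -36375 + 143184 = 106809$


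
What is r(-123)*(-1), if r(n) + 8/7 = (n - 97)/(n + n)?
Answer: 214/861 ≈ 0.24855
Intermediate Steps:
r(n) = -8/7 + (-97 + n)/(2*n) (r(n) = -8/7 + (n - 97)/(n + n) = -8/7 + (-97 + n)/((2*n)) = -8/7 + (-97 + n)*(1/(2*n)) = -8/7 + (-97 + n)/(2*n))
r(-123)*(-1) = ((1/14)*(-679 - 9*(-123))/(-123))*(-1) = ((1/14)*(-1/123)*(-679 + 1107))*(-1) = ((1/14)*(-1/123)*428)*(-1) = -214/861*(-1) = 214/861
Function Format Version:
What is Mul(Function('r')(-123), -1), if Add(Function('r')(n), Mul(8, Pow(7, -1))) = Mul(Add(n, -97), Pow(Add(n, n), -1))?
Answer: Rational(214, 861) ≈ 0.24855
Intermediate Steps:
Function('r')(n) = Add(Rational(-8, 7), Mul(Rational(1, 2), Pow(n, -1), Add(-97, n))) (Function('r')(n) = Add(Rational(-8, 7), Mul(Add(n, -97), Pow(Add(n, n), -1))) = Add(Rational(-8, 7), Mul(Add(-97, n), Pow(Mul(2, n), -1))) = Add(Rational(-8, 7), Mul(Add(-97, n), Mul(Rational(1, 2), Pow(n, -1)))) = Add(Rational(-8, 7), Mul(Rational(1, 2), Pow(n, -1), Add(-97, n))))
Mul(Function('r')(-123), -1) = Mul(Mul(Rational(1, 14), Pow(-123, -1), Add(-679, Mul(-9, -123))), -1) = Mul(Mul(Rational(1, 14), Rational(-1, 123), Add(-679, 1107)), -1) = Mul(Mul(Rational(1, 14), Rational(-1, 123), 428), -1) = Mul(Rational(-214, 861), -1) = Rational(214, 861)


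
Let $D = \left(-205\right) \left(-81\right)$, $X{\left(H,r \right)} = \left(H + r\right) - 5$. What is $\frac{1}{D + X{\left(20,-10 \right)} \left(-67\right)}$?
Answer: $\frac{1}{16270} \approx 6.1463 \cdot 10^{-5}$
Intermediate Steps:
$X{\left(H,r \right)} = -5 + H + r$
$D = 16605$
$\frac{1}{D + X{\left(20,-10 \right)} \left(-67\right)} = \frac{1}{16605 + \left(-5 + 20 - 10\right) \left(-67\right)} = \frac{1}{16605 + 5 \left(-67\right)} = \frac{1}{16605 - 335} = \frac{1}{16270}$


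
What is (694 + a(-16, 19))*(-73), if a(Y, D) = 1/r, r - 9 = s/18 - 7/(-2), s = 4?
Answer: -11602912/229 ≈ -50668.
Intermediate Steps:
r = 229/18 (r = 9 + (4/18 - 7/(-2)) = 9 + (4*(1/18) - 7*(-½)) = 9 + (2/9 + 7/2) = 9 + 67/18 = 229/18 ≈ 12.722)
a(Y, D) = 18/229 (a(Y, D) = 1/(229/18) = 18/229)
(694 + a(-16, 19))*(-73) = (694 + 18/229)*(-73) = (158944/229)*(-73) = -11602912/229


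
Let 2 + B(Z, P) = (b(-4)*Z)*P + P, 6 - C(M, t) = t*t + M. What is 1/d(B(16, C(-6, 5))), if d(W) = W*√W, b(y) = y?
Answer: √817/667489 ≈ 4.2822e-5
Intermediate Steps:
C(M, t) = 6 - M - t² (C(M, t) = 6 - (t*t + M) = 6 - (t² + M) = 6 - (M + t²) = 6 + (-M - t²) = 6 - M - t²)
B(Z, P) = -2 + P - 4*P*Z (B(Z, P) = -2 + ((-4*Z)*P + P) = -2 + (-4*P*Z + P) = -2 + (P - 4*P*Z) = -2 + P - 4*P*Z)
d(W) = W^(3/2)
1/d(B(16, C(-6, 5))) = 1/((-2 + (6 - 1*(-6) - 1*5²) - 4*(6 - 1*(-6) - 1*5²)*16)^(3/2)) = 1/((-2 + (6 + 6 - 1*25) - 4*(6 + 6 - 1*25)*16)^(3/2)) = 1/((-2 + (6 + 6 - 25) - 4*(6 + 6 - 25)*16)^(3/2)) = 1/((-2 - 13 - 4*(-13)*16)^(3/2)) = 1/((-2 - 13 + 832)^(3/2)) = 1/(817^(3/2)) = 1/(817*√817) = √817/667489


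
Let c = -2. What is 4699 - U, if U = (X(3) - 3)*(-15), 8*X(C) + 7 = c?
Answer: 37097/8 ≈ 4637.1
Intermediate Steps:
X(C) = -9/8 (X(C) = -7/8 + (⅛)*(-2) = -7/8 - ¼ = -9/8)
U = 495/8 (U = (-9/8 - 3)*(-15) = -33/8*(-15) = 495/8 ≈ 61.875)
4699 - U = 4699 - 1*495/8 = 4699 - 495/8 = 37097/8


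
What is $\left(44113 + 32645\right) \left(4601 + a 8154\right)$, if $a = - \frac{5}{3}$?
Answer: $-689977662$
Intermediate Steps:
$a = - \frac{5}{3}$ ($a = \left(-5\right) \frac{1}{3} = - \frac{5}{3} \approx -1.6667$)
$\left(44113 + 32645\right) \left(4601 + a 8154\right) = \left(44113 + 32645\right) \left(4601 - 13590\right) = 76758 \left(4601 - 13590\right) = 76758 \left(-8989\right) = -689977662$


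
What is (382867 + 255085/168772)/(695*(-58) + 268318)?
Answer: 64617484409/38481366176 ≈ 1.6792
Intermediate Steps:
(382867 + 255085/168772)/(695*(-58) + 268318) = (382867 + 255085*(1/168772))/(-40310 + 268318) = (382867 + 255085/168772)/228008 = (64617484409/168772)*(1/228008) = 64617484409/38481366176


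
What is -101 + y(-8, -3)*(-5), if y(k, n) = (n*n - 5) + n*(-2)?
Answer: -151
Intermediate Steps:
y(k, n) = -5 + n**2 - 2*n (y(k, n) = (n**2 - 5) - 2*n = (-5 + n**2) - 2*n = -5 + n**2 - 2*n)
-101 + y(-8, -3)*(-5) = -101 + (-5 + (-3)**2 - 2*(-3))*(-5) = -101 + (-5 + 9 + 6)*(-5) = -101 + 10*(-5) = -101 - 50 = -151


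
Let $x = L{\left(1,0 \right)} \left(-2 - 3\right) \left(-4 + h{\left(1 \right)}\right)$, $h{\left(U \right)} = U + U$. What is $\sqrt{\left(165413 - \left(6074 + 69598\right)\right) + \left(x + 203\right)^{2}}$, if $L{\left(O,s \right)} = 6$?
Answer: $\sqrt{158910} \approx 398.64$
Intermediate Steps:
$h{\left(U \right)} = 2 U$
$x = 60$ ($x = 6 \left(-2 - 3\right) \left(-4 + 2 \cdot 1\right) = 6 \left(- 5 \left(-4 + 2\right)\right) = 6 \left(\left(-5\right) \left(-2\right)\right) = 6 \cdot 10 = 60$)
$\sqrt{\left(165413 - \left(6074 + 69598\right)\right) + \left(x + 203\right)^{2}} = \sqrt{\left(165413 - \left(6074 + 69598\right)\right) + \left(60 + 203\right)^{2}} = \sqrt{\left(165413 - 75672\right) + 263^{2}} = \sqrt{\left(165413 - 75672\right) + 69169} = \sqrt{89741 + 69169} = \sqrt{158910}$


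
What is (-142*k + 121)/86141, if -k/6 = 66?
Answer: 5123/7831 ≈ 0.65419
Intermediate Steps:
k = -396 (k = -6*66 = -396)
(-142*k + 121)/86141 = (-142*(-396) + 121)/86141 = (56232 + 121)*(1/86141) = 56353*(1/86141) = 5123/7831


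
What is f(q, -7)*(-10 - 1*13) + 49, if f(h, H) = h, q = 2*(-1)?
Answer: 95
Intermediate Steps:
q = -2
f(q, -7)*(-10 - 1*13) + 49 = -2*(-10 - 1*13) + 49 = -2*(-10 - 13) + 49 = -2*(-23) + 49 = 46 + 49 = 95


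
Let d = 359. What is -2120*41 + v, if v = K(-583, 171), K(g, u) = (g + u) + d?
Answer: -86973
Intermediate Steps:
K(g, u) = 359 + g + u (K(g, u) = (g + u) + 359 = 359 + g + u)
v = -53 (v = 359 - 583 + 171 = -53)
-2120*41 + v = -2120*41 - 53 = -86920 - 53 = -86973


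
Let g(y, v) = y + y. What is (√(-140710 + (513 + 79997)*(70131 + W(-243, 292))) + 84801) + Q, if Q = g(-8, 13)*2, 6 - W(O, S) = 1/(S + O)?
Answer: 84769 + √276682788330/7 ≈ 1.5991e+5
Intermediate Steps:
g(y, v) = 2*y
W(O, S) = 6 - 1/(O + S) (W(O, S) = 6 - 1/(S + O) = 6 - 1/(O + S))
Q = -32 (Q = (2*(-8))*2 = -16*2 = -32)
(√(-140710 + (513 + 79997)*(70131 + W(-243, 292))) + 84801) + Q = (√(-140710 + (513 + 79997)*(70131 + (-1 + 6*(-243) + 6*292)/(-243 + 292))) + 84801) - 32 = (√(-140710 + 80510*(70131 + (-1 - 1458 + 1752)/49)) + 84801) - 32 = (√(-140710 + 80510*(70131 + (1/49)*293)) + 84801) - 32 = (√(-140710 + 80510*(70131 + 293/49)) + 84801) - 32 = (√(-140710 + 80510*(3436712/49)) + 84801) - 32 = (√(-140710 + 276689683120/49) + 84801) - 32 = (√(276682788330/49) + 84801) - 32 = (√276682788330/7 + 84801) - 32 = (84801 + √276682788330/7) - 32 = 84769 + √276682788330/7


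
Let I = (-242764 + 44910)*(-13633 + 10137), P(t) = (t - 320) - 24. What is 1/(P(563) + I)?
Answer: 1/691697803 ≈ 1.4457e-9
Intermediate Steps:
P(t) = -344 + t (P(t) = (-320 + t) - 24 = -344 + t)
I = 691697584 (I = -197854*(-3496) = 691697584)
1/(P(563) + I) = 1/((-344 + 563) + 691697584) = 1/(219 + 691697584) = 1/691697803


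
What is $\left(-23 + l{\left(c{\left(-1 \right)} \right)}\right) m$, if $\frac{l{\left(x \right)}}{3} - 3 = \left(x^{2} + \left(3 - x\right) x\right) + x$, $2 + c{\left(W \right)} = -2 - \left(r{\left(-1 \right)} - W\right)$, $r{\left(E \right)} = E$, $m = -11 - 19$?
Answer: $1860$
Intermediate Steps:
$m = -30$
$c{\left(W \right)} = -3 + W$ ($c{\left(W \right)} = -2 - \left(1 - W\right) = -2 + \left(-2 + \left(1 + W\right)\right) = -2 + \left(-1 + W\right) = -3 + W$)
$l{\left(x \right)} = 9 + 3 x + 3 x^{2} + 3 x \left(3 - x\right)$ ($l{\left(x \right)} = 9 + 3 \left(\left(x^{2} + \left(3 - x\right) x\right) + x\right) = 9 + 3 \left(\left(x^{2} + x \left(3 - x\right)\right) + x\right) = 9 + 3 \left(x + x^{2} + x \left(3 - x\right)\right) = 9 + \left(3 x + 3 x^{2} + 3 x \left(3 - x\right)\right) = 9 + 3 x + 3 x^{2} + 3 x \left(3 - x\right)$)
$\left(-23 + l{\left(c{\left(-1 \right)} \right)}\right) m = \left(-23 + \left(9 + 12 \left(-3 - 1\right)\right)\right) \left(-30\right) = \left(-23 + \left(9 + 12 \left(-4\right)\right)\right) \left(-30\right) = \left(-23 + \left(9 - 48\right)\right) \left(-30\right) = \left(-23 - 39\right) \left(-30\right) = \left(-62\right) \left(-30\right) = 1860$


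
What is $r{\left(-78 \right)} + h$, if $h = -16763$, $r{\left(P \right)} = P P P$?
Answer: $-491315$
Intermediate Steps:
$r{\left(P \right)} = P^{3}$ ($r{\left(P \right)} = P^{2} P = P^{3}$)
$r{\left(-78 \right)} + h = \left(-78\right)^{3} - 16763 = -474552 - 16763 = -491315$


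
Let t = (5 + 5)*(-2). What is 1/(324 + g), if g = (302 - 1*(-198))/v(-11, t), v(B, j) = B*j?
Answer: 11/3589 ≈ 0.0030649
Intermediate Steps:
t = -20 (t = 10*(-2) = -20)
g = 25/11 (g = (302 - 1*(-198))/((-11*(-20))) = (302 + 198)/220 = 500*(1/220) = 25/11 ≈ 2.2727)
1/(324 + g) = 1/(324 + 25/11) = 1/(3589/11) = 11/3589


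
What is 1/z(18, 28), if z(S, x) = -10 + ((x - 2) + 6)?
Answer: 1/22 ≈ 0.045455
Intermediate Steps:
z(S, x) = -6 + x (z(S, x) = -10 + ((-2 + x) + 6) = -10 + (4 + x) = -6 + x)
1/z(18, 28) = 1/(-6 + 28) = 1/22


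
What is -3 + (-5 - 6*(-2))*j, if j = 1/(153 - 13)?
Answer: -59/20 ≈ -2.9500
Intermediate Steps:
j = 1/140 ≈ 0.0071429
-3 + (-5 - 6*(-2))*j = -3 + (-5 - 6*(-2))*(1/140) = -3 + (-5 + 12)*(1/140) = -3 + 7*(1/140) = -3 + 1/20 = -59/20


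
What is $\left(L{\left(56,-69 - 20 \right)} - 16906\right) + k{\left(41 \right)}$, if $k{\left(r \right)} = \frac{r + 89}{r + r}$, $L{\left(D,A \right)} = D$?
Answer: $- \frac{690785}{41} \approx -16848.0$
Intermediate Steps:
$k{\left(r \right)} = \frac{89 + r}{2 r}$
$\left(L{\left(56,-69 - 20 \right)} - 16906\right) + k{\left(41 \right)} = \left(56 - 16906\right) + \frac{89 + 41}{2 \cdot 41} = -16850 + \frac{1}{2} \cdot \frac{1}{41} \cdot 130 = -16850 + \frac{65}{41} = - \frac{690785}{41}$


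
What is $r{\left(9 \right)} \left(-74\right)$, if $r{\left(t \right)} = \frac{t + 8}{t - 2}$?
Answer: $- \frac{1258}{7} \approx -179.71$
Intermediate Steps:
$r{\left(t \right)} = \frac{8 + t}{-2 + t}$
$r{\left(9 \right)} \left(-74\right) = \frac{8 + 9}{-2 + 9} \left(-74\right) = \frac{1}{7} \cdot 17 \left(-74\right) = \frac{17}{7} \left(-74\right) = - \frac{1258}{7}$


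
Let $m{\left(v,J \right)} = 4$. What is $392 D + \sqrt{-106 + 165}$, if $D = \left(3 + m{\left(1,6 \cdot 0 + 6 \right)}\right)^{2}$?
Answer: $19208 + \sqrt{59} \approx 19216.0$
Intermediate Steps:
$D = 49$ ($D = \left(3 + 4\right)^{2} = 7^{2} = 49$)
$392 D + \sqrt{-106 + 165} = 392 \cdot 49 + \sqrt{-106 + 165} = 19208 + \sqrt{59}$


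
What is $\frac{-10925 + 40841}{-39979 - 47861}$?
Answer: $- \frac{831}{2440} \approx -0.34057$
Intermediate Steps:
$\frac{-10925 + 40841}{-39979 - 47861} = \frac{29916}{-87840} = 29916 \left(- \frac{1}{87840}\right) = - \frac{831}{2440}$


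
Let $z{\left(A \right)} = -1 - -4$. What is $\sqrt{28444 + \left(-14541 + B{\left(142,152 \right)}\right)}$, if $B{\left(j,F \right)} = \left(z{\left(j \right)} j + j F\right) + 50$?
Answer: $\sqrt{35963} \approx 189.64$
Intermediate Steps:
$z{\left(A \right)} = 3$ ($z{\left(A \right)} = -1 + 4 = 3$)
$B{\left(j,F \right)} = 50 + 3 j + F j$ ($B{\left(j,F \right)} = \left(3 j + j F\right) + 50 = \left(3 j + F j\right) + 50 = 50 + 3 j + F j$)
$\sqrt{28444 + \left(-14541 + B{\left(142,152 \right)}\right)} = \sqrt{28444 + \left(-14541 + \left(50 + 3 \cdot 142 + 152 \cdot 142\right)\right)} = \sqrt{28444 + \left(-14541 + \left(50 + 426 + 21584\right)\right)} = \sqrt{28444 + \left(-14541 + 22060\right)} = \sqrt{28444 + 7519} = \sqrt{35963}$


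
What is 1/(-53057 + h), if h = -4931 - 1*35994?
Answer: -1/93982 ≈ -1.0640e-5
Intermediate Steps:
h = -40925 (h = -4931 - 35994 = -40925)
1/(-53057 + h) = 1/(-53057 - 40925) = 1/(-93982) = -1/93982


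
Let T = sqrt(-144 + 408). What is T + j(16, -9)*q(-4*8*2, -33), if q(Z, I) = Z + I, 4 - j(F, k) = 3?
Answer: -97 + 2*sqrt(66) ≈ -80.752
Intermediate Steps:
j(F, k) = 1 (j(F, k) = 4 - 1*3 = 4 - 3 = 1)
T = 2*sqrt(66) (T = sqrt(264) = 2*sqrt(66) ≈ 16.248)
q(Z, I) = I + Z
T + j(16, -9)*q(-4*8*2, -33) = 2*sqrt(66) + 1*(-33 - 4*8*2) = 2*sqrt(66) + 1*(-33 - 32*2) = 2*sqrt(66) + 1*(-33 - 64) = 2*sqrt(66) + 1*(-97) = 2*sqrt(66) - 97 = -97 + 2*sqrt(66)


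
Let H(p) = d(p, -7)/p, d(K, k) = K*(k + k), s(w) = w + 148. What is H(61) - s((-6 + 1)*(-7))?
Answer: -197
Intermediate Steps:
s(w) = 148 + w
d(K, k) = 2*K*k (d(K, k) = K*(2*k) = 2*K*k)
H(p) = -14 (H(p) = (2*p*(-7))/p = (-14*p)/p = -14)
H(61) - s((-6 + 1)*(-7)) = -14 - (148 + (-6 + 1)*(-7)) = -14 - (148 - 5*(-7)) = -14 - (148 + 35) = -14 - 1*183 = -14 - 183 = -197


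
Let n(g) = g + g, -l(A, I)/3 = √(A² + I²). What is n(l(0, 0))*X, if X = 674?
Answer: 0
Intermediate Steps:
l(A, I) = -3*√(A² + I²)
n(g) = 2*g
n(l(0, 0))*X = (2*(-3*√(0² + 0²)))*674 = (2*(-3*√(0 + 0)))*674 = (2*(-3*√0))*674 = (2*(-3*0))*674 = (2*0)*674 = 0*674 = 0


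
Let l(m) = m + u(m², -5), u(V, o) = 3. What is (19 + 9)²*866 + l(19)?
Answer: 678966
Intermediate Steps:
l(m) = 3 + m (l(m) = m + 3 = 3 + m)
(19 + 9)²*866 + l(19) = (19 + 9)²*866 + (3 + 19) = 28²*866 + 22 = 784*866 + 22 = 678944 + 22 = 678966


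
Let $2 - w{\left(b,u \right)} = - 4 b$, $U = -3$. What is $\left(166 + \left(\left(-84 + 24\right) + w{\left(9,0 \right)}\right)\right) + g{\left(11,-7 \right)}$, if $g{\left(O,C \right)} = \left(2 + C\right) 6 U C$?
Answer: $-486$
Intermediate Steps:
$w{\left(b,u \right)} = 2 + 4 b$ ($w{\left(b,u \right)} = 2 - - 4 b = 2 + 4 b$)
$g{\left(O,C \right)} = C \left(-36 - 18 C\right)$ ($g{\left(O,C \right)} = \left(2 + C\right) 6 \left(-3\right) C = \left(12 + 6 C\right) \left(-3\right) C = \left(-36 - 18 C\right) C = C \left(-36 - 18 C\right)$)
$\left(166 + \left(\left(-84 + 24\right) + w{\left(9,0 \right)}\right)\right) + g{\left(11,-7 \right)} = \left(166 + \left(\left(-84 + 24\right) + \left(2 + 4 \cdot 9\right)\right)\right) - - 126 \left(2 - 7\right) = \left(166 + \left(-60 + \left(2 + 36\right)\right)\right) - \left(-126\right) \left(-5\right) = \left(166 + \left(-60 + 38\right)\right) - 630 = \left(166 - 22\right) - 630 = 144 - 630 = -486$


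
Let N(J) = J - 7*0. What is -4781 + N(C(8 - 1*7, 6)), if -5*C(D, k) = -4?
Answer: -23901/5 ≈ -4780.2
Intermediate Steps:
C(D, k) = ⅘ (C(D, k) = -⅕*(-4) = ⅘)
N(J) = J (N(J) = J + 0 = J)
-4781 + N(C(8 - 1*7, 6)) = -4781 + ⅘ = -23901/5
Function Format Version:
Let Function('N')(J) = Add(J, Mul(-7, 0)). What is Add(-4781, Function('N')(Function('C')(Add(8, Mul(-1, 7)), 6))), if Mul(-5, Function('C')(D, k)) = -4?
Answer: Rational(-23901, 5) ≈ -4780.2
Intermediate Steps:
Function('C')(D, k) = Rational(4, 5) (Function('C')(D, k) = Mul(Rational(-1, 5), -4) = Rational(4, 5))
Function('N')(J) = J (Function('N')(J) = Add(J, 0) = J)
Add(-4781, Function('N')(Function('C')(Add(8, Mul(-1, 7)), 6))) = Add(-4781, Rational(4, 5)) = Rational(-23901, 5)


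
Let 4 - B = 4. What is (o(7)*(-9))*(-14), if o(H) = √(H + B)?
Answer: 126*√7 ≈ 333.36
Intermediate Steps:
B = 0 (B = 4 - 1*4 = 4 - 4 = 0)
o(H) = √H (o(H) = √(H + 0) = √H)
(o(7)*(-9))*(-14) = (√7*(-9))*(-14) = -9*√7*(-14) = 126*√7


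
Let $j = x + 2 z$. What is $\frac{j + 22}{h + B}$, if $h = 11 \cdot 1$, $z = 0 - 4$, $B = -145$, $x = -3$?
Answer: $- \frac{11}{134} \approx -0.08209$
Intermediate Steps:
$z = -4$ ($z = 0 - 4 = -4$)
$j = -11$ ($j = -3 + 2 \left(-4\right) = -3 - 8 = -11$)
$h = 11$
$\frac{j + 22}{h + B} = \frac{-11 + 22}{11 - 145} = \frac{1}{-134} \cdot 11 = \left(- \frac{1}{134}\right) 11 = - \frac{11}{134}$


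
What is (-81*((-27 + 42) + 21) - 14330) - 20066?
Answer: -37312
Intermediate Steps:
(-81*((-27 + 42) + 21) - 14330) - 20066 = (-81*(15 + 21) - 14330) - 20066 = (-81*36 - 14330) - 20066 = (-2916 - 14330) - 20066 = -17246 - 20066 = -37312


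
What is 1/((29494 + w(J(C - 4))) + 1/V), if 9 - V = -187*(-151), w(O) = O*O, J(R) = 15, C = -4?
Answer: 28228/838907931 ≈ 3.3649e-5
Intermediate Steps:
w(O) = O²
V = -28228 (V = 9 - (-187)*(-151) = 9 - 1*28237 = 9 - 28237 = -28228)
1/((29494 + w(J(C - 4))) + 1/V) = 1/((29494 + 15²) + 1/(-28228)) = 1/((29494 + 225) - 1/28228) = 1/(29719 - 1/28228) = 1/(838907931/28228) = 28228/838907931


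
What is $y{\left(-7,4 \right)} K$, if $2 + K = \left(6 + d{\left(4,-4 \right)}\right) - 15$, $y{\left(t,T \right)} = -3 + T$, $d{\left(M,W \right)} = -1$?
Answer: $-12$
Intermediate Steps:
$K = -12$ ($K = -2 + \left(\left(6 - 1\right) - 15\right) = -2 + \left(5 - 15\right) = -2 - 10 = -12$)
$y{\left(-7,4 \right)} K = \left(-3 + 4\right) \left(-12\right) = 1 \left(-12\right) = -12$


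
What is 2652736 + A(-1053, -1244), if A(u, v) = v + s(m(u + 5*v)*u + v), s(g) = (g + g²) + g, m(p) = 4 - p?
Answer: 58735733729267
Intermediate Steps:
s(g) = g² + 2*g
A(u, v) = v + (v + u*(4 - u - 5*v))*(2 + v + u*(4 - u - 5*v)) (A(u, v) = v + ((4 - (u + 5*v))*u + v)*(2 + ((4 - (u + 5*v))*u + v)) = v + ((4 + (-u - 5*v))*u + v)*(2 + ((4 + (-u - 5*v))*u + v)) = v + ((4 - u - 5*v)*u + v)*(2 + ((4 - u - 5*v)*u + v)) = v + (u*(4 - u - 5*v) + v)*(2 + (u*(4 - u - 5*v) + v)) = v + (v + u*(4 - u - 5*v))*(2 + (v + u*(4 - u - 5*v))) = v + (v + u*(4 - u - 5*v))*(2 + v + u*(4 - u - 5*v)))
2652736 + A(-1053, -1244) = 2652736 + (-1244 - (-1*(-1244) - 1053*(-4 - 1053 + 5*(-1244)))*(2 - 1244 - 1*(-1053)*(-4 - 1053 + 5*(-1244)))) = 2652736 + (-1244 - (1244 - 1053*(-4 - 1053 - 6220))*(2 - 1244 - 1*(-1053)*(-4 - 1053 - 6220))) = 2652736 + (-1244 - (1244 - 1053*(-7277))*(2 - 1244 - 1*(-1053)*(-7277))) = 2652736 + (-1244 - (1244 + 7662681)*(2 - 1244 - 7662681)) = 2652736 + (-1244 - 1*7663925*(-7663923)) = 2652736 + (-1244 + 58735731077775) = 2652736 + 58735731076531 = 58735733729267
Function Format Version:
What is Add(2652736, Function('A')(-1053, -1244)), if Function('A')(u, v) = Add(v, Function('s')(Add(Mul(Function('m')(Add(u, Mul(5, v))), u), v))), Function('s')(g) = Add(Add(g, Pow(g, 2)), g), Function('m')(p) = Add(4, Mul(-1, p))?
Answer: 58735733729267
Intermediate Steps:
Function('s')(g) = Add(Pow(g, 2), Mul(2, g))
Function('A')(u, v) = Add(v, Mul(Add(v, Mul(u, Add(4, Mul(-1, u), Mul(-5, v)))), Add(2, v, Mul(u, Add(4, Mul(-1, u), Mul(-5, v)))))) (Function('A')(u, v) = Add(v, Mul(Add(Mul(Add(4, Mul(-1, Add(u, Mul(5, v)))), u), v), Add(2, Add(Mul(Add(4, Mul(-1, Add(u, Mul(5, v)))), u), v)))) = Add(v, Mul(Add(Mul(Add(4, Add(Mul(-1, u), Mul(-5, v))), u), v), Add(2, Add(Mul(Add(4, Add(Mul(-1, u), Mul(-5, v))), u), v)))) = Add(v, Mul(Add(Mul(Add(4, Mul(-1, u), Mul(-5, v)), u), v), Add(2, Add(Mul(Add(4, Mul(-1, u), Mul(-5, v)), u), v)))) = Add(v, Mul(Add(Mul(u, Add(4, Mul(-1, u), Mul(-5, v))), v), Add(2, Add(Mul(u, Add(4, Mul(-1, u), Mul(-5, v))), v)))) = Add(v, Mul(Add(v, Mul(u, Add(4, Mul(-1, u), Mul(-5, v)))), Add(2, Add(v, Mul(u, Add(4, Mul(-1, u), Mul(-5, v))))))) = Add(v, Mul(Add(v, Mul(u, Add(4, Mul(-1, u), Mul(-5, v)))), Add(2, v, Mul(u, Add(4, Mul(-1, u), Mul(-5, v)))))))
Add(2652736, Function('A')(-1053, -1244)) = Add(2652736, Add(-1244, Mul(-1, Add(Mul(-1, -1244), Mul(-1053, Add(-4, -1053, Mul(5, -1244)))), Add(2, -1244, Mul(-1, -1053, Add(-4, -1053, Mul(5, -1244))))))) = Add(2652736, Add(-1244, Mul(-1, Add(1244, Mul(-1053, Add(-4, -1053, -6220))), Add(2, -1244, Mul(-1, -1053, Add(-4, -1053, -6220)))))) = Add(2652736, Add(-1244, Mul(-1, Add(1244, Mul(-1053, -7277)), Add(2, -1244, Mul(-1, -1053, -7277))))) = Add(2652736, Add(-1244, Mul(-1, Add(1244, 7662681), Add(2, -1244, -7662681)))) = Add(2652736, Add(-1244, Mul(-1, 7663925, -7663923))) = Add(2652736, Add(-1244, 58735731077775)) = Add(2652736, 58735731076531) = 58735733729267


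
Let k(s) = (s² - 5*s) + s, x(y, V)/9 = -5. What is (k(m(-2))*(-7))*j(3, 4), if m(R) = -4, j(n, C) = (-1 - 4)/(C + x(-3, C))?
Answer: -1120/41 ≈ -27.317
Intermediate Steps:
x(y, V) = -45 (x(y, V) = 9*(-5) = -45)
j(n, C) = -5/(-45 + C) (j(n, C) = (-1 - 4)/(C - 45) = -5/(-45 + C))
k(s) = s² - 4*s
(k(m(-2))*(-7))*j(3, 4) = (-4*(-4 - 4)*(-7))*(-5/(-45 + 4)) = (-4*(-8)*(-7))*(-5/(-41)) = (32*(-7))*(-5*(-1/41)) = -224*5/41 = -1120/41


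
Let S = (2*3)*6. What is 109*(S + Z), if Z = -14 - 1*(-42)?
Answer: 6976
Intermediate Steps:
S = 36 (S = 6*6 = 36)
Z = 28 (Z = -14 + 42 = 28)
109*(S + Z) = 109*(36 + 28) = 109*64 = 6976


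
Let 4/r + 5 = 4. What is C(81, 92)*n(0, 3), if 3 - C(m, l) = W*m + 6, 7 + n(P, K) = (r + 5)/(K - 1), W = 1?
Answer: 546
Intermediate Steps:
r = -4 (r = 4/(-5 + 4) = 4/(-1) = 4*(-1) = -4)
n(P, K) = -7 + 1/(-1 + K) (n(P, K) = -7 + (-4 + 5)/(K - 1) = -7 + 1/(-1 + K))
C(m, l) = -3 - m (C(m, l) = 3 - (1*m + 6) = 3 - (m + 6) = 3 - (6 + m) = 3 + (-6 - m) = -3 - m)
C(81, 92)*n(0, 3) = (-3 - 1*81)*((8 - 7*3)/(-1 + 3)) = (-3 - 81)*((8 - 21)/2) = -42*(-13) = -84*(-13/2) = 546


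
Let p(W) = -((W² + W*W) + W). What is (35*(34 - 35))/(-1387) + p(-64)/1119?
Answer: -11234371/1552053 ≈ -7.2384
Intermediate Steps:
p(W) = -W - 2*W² (p(W) = -((W² + W²) + W) = -(2*W² + W) = -(W + 2*W²) = -W - 2*W²)
(35*(34 - 35))/(-1387) + p(-64)/1119 = (35*(34 - 35))/(-1387) - 1*(-64)*(1 + 2*(-64))/1119 = (35*(-1))*(-1/1387) - 1*(-64)*(1 - 128)*(1/1119) = -35*(-1/1387) - 1*(-64)*(-127)*(1/1119) = 35/1387 - 8128*1/1119 = 35/1387 - 8128/1119 = -11234371/1552053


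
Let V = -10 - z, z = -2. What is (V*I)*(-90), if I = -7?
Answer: -5040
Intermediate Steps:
V = -8 (V = -10 - 1*(-2) = -10 + 2 = -8)
(V*I)*(-90) = -8*(-7)*(-90) = 56*(-90) = -5040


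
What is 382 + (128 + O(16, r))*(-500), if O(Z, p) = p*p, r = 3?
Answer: -68118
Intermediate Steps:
O(Z, p) = p²
382 + (128 + O(16, r))*(-500) = 382 + (128 + 3²)*(-500) = 382 + (128 + 9)*(-500) = 382 + 137*(-500) = 382 - 68500 = -68118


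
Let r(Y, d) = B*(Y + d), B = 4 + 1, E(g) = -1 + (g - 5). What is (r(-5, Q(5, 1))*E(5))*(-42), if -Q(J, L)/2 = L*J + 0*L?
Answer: -3150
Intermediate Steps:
E(g) = -6 + g (E(g) = -1 + (-5 + g) = -6 + g)
B = 5
Q(J, L) = -2*J*L (Q(J, L) = -2*(L*J + 0*L) = -2*(J*L + 0) = -2*J*L)
r(Y, d) = 5*Y + 5*d (r(Y, d) = 5*(Y + d) = 5*Y + 5*d)
(r(-5, Q(5, 1))*E(5))*(-42) = ((5*(-5) + 5*(-2*5*1))*(-6 + 5))*(-42) = ((-25 + 5*(-10))*(-1))*(-42) = ((-25 - 50)*(-1))*(-42) = -75*(-1)*(-42) = 75*(-42) = -3150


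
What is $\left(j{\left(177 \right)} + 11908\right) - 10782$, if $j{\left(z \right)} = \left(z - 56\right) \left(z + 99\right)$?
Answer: $34522$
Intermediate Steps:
$j{\left(z \right)} = \left(-56 + z\right) \left(99 + z\right)$
$\left(j{\left(177 \right)} + 11908\right) - 10782 = \left(\left(-5544 + 177^{2} + 43 \cdot 177\right) + 11908\right) - 10782 = \left(\left(-5544 + 31329 + 7611\right) + 11908\right) - 10782 = \left(33396 + 11908\right) - 10782 = 45304 - 10782 = 34522$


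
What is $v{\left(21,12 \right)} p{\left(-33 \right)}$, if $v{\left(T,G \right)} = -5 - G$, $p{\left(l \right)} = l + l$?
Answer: $1122$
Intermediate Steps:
$p{\left(l \right)} = 2 l$
$v{\left(21,12 \right)} p{\left(-33 \right)} = \left(-5 - 12\right) 2 \left(-33\right) = \left(-5 - 12\right) \left(-66\right) = \left(-17\right) \left(-66\right) = 1122$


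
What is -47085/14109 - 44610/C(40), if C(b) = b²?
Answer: -23491283/752480 ≈ -31.218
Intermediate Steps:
-47085/14109 - 44610/C(40) = -47085/14109 - 44610/(40²) = -47085*1/14109 - 44610/1600 = -15695/4703 - 44610*1/1600 = -15695/4703 - 4461/160 = -23491283/752480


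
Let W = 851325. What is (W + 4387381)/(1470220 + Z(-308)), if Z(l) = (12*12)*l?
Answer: 2619353/712934 ≈ 3.6740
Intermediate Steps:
Z(l) = 144*l
(W + 4387381)/(1470220 + Z(-308)) = (851325 + 4387381)/(1470220 + 144*(-308)) = 5238706/(1470220 - 44352) = 5238706/1425868 = 5238706*(1/1425868) = 2619353/712934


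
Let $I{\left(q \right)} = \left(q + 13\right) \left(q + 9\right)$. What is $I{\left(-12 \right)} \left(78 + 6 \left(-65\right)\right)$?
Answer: $936$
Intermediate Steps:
$I{\left(q \right)} = \left(9 + q\right) \left(13 + q\right)$ ($I{\left(q \right)} = \left(13 + q\right) \left(9 + q\right) = \left(9 + q\right) \left(13 + q\right)$)
$I{\left(-12 \right)} \left(78 + 6 \left(-65\right)\right) = \left(117 + \left(-12\right)^{2} + 22 \left(-12\right)\right) \left(78 + 6 \left(-65\right)\right) = \left(117 + 144 - 264\right) \left(78 - 390\right) = \left(-3\right) \left(-312\right) = 936$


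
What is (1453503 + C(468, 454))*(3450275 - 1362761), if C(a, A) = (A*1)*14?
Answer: 3047476100526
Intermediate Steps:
C(a, A) = 14*A (C(a, A) = A*14 = 14*A)
(1453503 + C(468, 454))*(3450275 - 1362761) = (1453503 + 14*454)*(3450275 - 1362761) = (1453503 + 6356)*2087514 = 1459859*2087514 = 3047476100526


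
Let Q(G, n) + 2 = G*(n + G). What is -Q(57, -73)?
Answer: 914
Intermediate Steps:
Q(G, n) = -2 + G*(G + n) (Q(G, n) = -2 + G*(n + G) = -2 + G*(G + n))
-Q(57, -73) = -(-2 + 57² + 57*(-73)) = -(-2 + 3249 - 4161) = -1*(-914) = 914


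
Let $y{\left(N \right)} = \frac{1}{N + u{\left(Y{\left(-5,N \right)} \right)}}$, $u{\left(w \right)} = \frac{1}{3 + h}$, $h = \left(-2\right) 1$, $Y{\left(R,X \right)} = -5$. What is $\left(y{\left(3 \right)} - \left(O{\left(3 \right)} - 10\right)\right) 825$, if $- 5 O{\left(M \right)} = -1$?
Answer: $\frac{33165}{4} \approx 8291.3$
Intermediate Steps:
$O{\left(M \right)} = \frac{1}{5}$ ($O{\left(M \right)} = \left(- \frac{1}{5}\right) \left(-1\right) = \frac{1}{5}$)
$h = -2$
$u{\left(w \right)} = 1$ ($u{\left(w \right)} = \frac{1}{3 - 2} = 1^{-1} = 1$)
$y{\left(N \right)} = \frac{1}{1 + N}$ ($y{\left(N \right)} = \frac{1}{N + 1} = \frac{1}{1 + N}$)
$\left(y{\left(3 \right)} - \left(O{\left(3 \right)} - 10\right)\right) 825 = \left(\frac{1}{1 + 3} - \left(\frac{1}{5} - 10\right)\right) 825 = \left(\frac{1}{4} - \left(\frac{1}{5} - 10\right)\right) 825 = \left(\frac{1}{4} - - \frac{49}{5}\right) 825 = \left(\frac{1}{4} + \frac{49}{5}\right) 825 = \frac{201}{20} \cdot 825 = \frac{33165}{4}$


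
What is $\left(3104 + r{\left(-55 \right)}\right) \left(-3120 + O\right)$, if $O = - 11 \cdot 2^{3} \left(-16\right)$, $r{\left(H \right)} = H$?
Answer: $-5219888$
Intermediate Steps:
$O = 1408$ ($O = \left(-11\right) 8 \left(-16\right) = \left(-88\right) \left(-16\right) = 1408$)
$\left(3104 + r{\left(-55 \right)}\right) \left(-3120 + O\right) = \left(3104 - 55\right) \left(-3120 + 1408\right) = 3049 \left(-1712\right) = -5219888$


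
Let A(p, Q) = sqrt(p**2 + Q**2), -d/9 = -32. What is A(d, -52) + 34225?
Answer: 34225 + 4*sqrt(5353) ≈ 34518.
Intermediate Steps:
d = 288 (d = -9*(-32) = 288)
A(p, Q) = sqrt(Q**2 + p**2)
A(d, -52) + 34225 = sqrt((-52)**2 + 288**2) + 34225 = sqrt(2704 + 82944) + 34225 = sqrt(85648) + 34225 = 4*sqrt(5353) + 34225 = 34225 + 4*sqrt(5353)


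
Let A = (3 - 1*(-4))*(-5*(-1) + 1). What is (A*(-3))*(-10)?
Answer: 1260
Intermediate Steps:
A = 42 (A = (3 + 4)*(5 + 1) = 7*6 = 42)
(A*(-3))*(-10) = (42*(-3))*(-10) = -126*(-10) = 1260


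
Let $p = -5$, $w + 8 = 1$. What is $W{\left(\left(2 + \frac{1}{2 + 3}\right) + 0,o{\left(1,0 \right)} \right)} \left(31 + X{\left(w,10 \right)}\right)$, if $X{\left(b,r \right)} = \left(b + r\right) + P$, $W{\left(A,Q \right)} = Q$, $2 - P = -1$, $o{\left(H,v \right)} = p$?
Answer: $-185$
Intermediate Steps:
$w = -7$ ($w = -8 + 1 = -7$)
$o{\left(H,v \right)} = -5$
$P = 3$ ($P = 2 - -1 = 2 + 1 = 3$)
$X{\left(b,r \right)} = 3 + b + r$ ($X{\left(b,r \right)} = \left(b + r\right) + 3 = 3 + b + r$)
$W{\left(\left(2 + \frac{1}{2 + 3}\right) + 0,o{\left(1,0 \right)} \right)} \left(31 + X{\left(w,10 \right)}\right) = - 5 \left(31 + \left(3 - 7 + 10\right)\right) = - 5 \left(31 + 6\right) = \left(-5\right) 37 = -185$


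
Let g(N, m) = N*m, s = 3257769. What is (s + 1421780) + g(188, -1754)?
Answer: 4349797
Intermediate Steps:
(s + 1421780) + g(188, -1754) = (3257769 + 1421780) + 188*(-1754) = 4679549 - 329752 = 4349797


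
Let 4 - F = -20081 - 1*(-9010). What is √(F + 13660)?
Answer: √24735 ≈ 157.27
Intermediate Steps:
F = 11075 (F = 4 - (-20081 - 1*(-9010)) = 4 - (-20081 + 9010) = 4 - 1*(-11071) = 4 + 11071 = 11075)
√(F + 13660) = √(11075 + 13660) = √24735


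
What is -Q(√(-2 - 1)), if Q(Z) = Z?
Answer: -I*√3 ≈ -1.732*I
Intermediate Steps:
-Q(√(-2 - 1)) = -√(-2 - 1) = -√(-3) = -I*√3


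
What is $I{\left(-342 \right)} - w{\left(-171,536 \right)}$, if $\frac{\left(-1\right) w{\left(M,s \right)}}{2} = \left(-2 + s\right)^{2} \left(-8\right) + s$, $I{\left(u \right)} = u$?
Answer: $-4561766$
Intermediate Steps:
$w{\left(M,s \right)} = - 2 s + 16 \left(-2 + s\right)^{2}$ ($w{\left(M,s \right)} = - 2 \left(\left(-2 + s\right)^{2} \left(-8\right) + s\right) = - 2 \left(- 8 \left(-2 + s\right)^{2} + s\right) = - 2 \left(s - 8 \left(-2 + s\right)^{2}\right) = - 2 s + 16 \left(-2 + s\right)^{2}$)
$I{\left(-342 \right)} - w{\left(-171,536 \right)} = -342 - \left(\left(-2\right) 536 + 16 \left(-2 + 536\right)^{2}\right) = -342 - \left(-1072 + 16 \cdot 534^{2}\right) = -342 - \left(-1072 + 16 \cdot 285156\right) = -342 - \left(-1072 + 4562496\right) = -342 - 4561424 = -4561766$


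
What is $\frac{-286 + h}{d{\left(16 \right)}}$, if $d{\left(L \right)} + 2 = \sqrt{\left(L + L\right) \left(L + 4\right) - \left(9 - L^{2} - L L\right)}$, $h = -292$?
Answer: $- \frac{68}{67} - \frac{102 \sqrt{127}}{67} \approx -18.171$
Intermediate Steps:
$d{\left(L \right)} = -2 + \sqrt{-9 + 2 L^{2} + 2 L \left(4 + L\right)}$ ($d{\left(L \right)} = -2 + \sqrt{\left(L + L\right) \left(L + 4\right) - \left(9 - L^{2} - L L\right)} = -2 + \sqrt{2 L \left(4 + L\right) + \left(\left(L^{2} + L^{2}\right) - 9\right)} = -2 + \sqrt{2 L \left(4 + L\right) + \left(2 L^{2} - 9\right)} = -2 + \sqrt{2 L \left(4 + L\right) + \left(-9 + 2 L^{2}\right)} = -2 + \sqrt{-9 + 2 L^{2} + 2 L \left(4 + L\right)}$)
$\frac{-286 + h}{d{\left(16 \right)}} = \frac{-286 - 292}{-2 + \sqrt{-9 + 4 \cdot 16^{2} + 8 \cdot 16}} = - \frac{578}{-2 + \sqrt{-9 + 4 \cdot 256 + 128}} = - \frac{578}{-2 + \sqrt{-9 + 1024 + 128}} = - \frac{578}{-2 + \sqrt{1143}} = - \frac{578}{-2 + 3 \sqrt{127}}$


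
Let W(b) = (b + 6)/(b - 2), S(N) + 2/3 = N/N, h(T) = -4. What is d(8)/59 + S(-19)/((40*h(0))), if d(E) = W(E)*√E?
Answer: -1/480 + 14*√2/177 ≈ 0.10978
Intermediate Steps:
S(N) = ⅓ (S(N) = -⅔ + N/N = -⅔ + 1 = ⅓)
W(b) = (6 + b)/(-2 + b)
d(E) = √E*(6 + E)/(-2 + E) (d(E) = ((6 + E)/(-2 + E))*√E = √E*(6 + E)/(-2 + E))
d(8)/59 + S(-19)/((40*h(0))) = (√8*(6 + 8)/(-2 + 8))/59 + 1/(3*((40*(-4)))) = ((2*√2)*14/6)*(1/59) + (⅓)/(-160) = ((2*√2)*(⅙)*14)*(1/59) + (⅓)*(-1/160) = (14*√2/3)*(1/59) - 1/480 = 14*√2/177 - 1/480 = -1/480 + 14*√2/177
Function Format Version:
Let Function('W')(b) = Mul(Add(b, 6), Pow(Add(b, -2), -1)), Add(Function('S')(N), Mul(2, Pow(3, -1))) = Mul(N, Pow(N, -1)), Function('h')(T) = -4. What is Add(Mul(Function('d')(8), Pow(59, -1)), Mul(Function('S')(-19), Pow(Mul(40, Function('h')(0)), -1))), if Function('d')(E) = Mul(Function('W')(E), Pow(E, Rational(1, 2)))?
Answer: Add(Rational(-1, 480), Mul(Rational(14, 177), Pow(2, Rational(1, 2)))) ≈ 0.10978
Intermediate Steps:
Function('S')(N) = Rational(1, 3) (Function('S')(N) = Add(Rational(-2, 3), Mul(N, Pow(N, -1))) = Add(Rational(-2, 3), 1) = Rational(1, 3))
Function('W')(b) = Mul(Pow(Add(-2, b), -1), Add(6, b)) (Function('W')(b) = Mul(Add(6, b), Pow(Add(-2, b), -1)) = Mul(Pow(Add(-2, b), -1), Add(6, b)))
Function('d')(E) = Mul(Pow(E, Rational(1, 2)), Pow(Add(-2, E), -1), Add(6, E)) (Function('d')(E) = Mul(Mul(Pow(Add(-2, E), -1), Add(6, E)), Pow(E, Rational(1, 2))) = Mul(Pow(E, Rational(1, 2)), Pow(Add(-2, E), -1), Add(6, E)))
Add(Mul(Function('d')(8), Pow(59, -1)), Mul(Function('S')(-19), Pow(Mul(40, Function('h')(0)), -1))) = Add(Mul(Mul(Pow(8, Rational(1, 2)), Pow(Add(-2, 8), -1), Add(6, 8)), Pow(59, -1)), Mul(Rational(1, 3), Pow(Mul(40, -4), -1))) = Add(Mul(Mul(Mul(2, Pow(2, Rational(1, 2))), Pow(6, -1), 14), Rational(1, 59)), Mul(Rational(1, 3), Pow(-160, -1))) = Add(Mul(Mul(Mul(2, Pow(2, Rational(1, 2))), Rational(1, 6), 14), Rational(1, 59)), Mul(Rational(1, 3), Rational(-1, 160))) = Add(Mul(Mul(Rational(14, 3), Pow(2, Rational(1, 2))), Rational(1, 59)), Rational(-1, 480)) = Add(Mul(Rational(14, 177), Pow(2, Rational(1, 2))), Rational(-1, 480)) = Add(Rational(-1, 480), Mul(Rational(14, 177), Pow(2, Rational(1, 2))))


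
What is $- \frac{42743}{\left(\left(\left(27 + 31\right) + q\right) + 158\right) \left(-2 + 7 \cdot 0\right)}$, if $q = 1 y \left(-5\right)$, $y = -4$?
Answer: $\frac{42743}{472} \approx 90.557$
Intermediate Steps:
$q = 20$ ($q = 1 \left(-4\right) \left(-5\right) = \left(-4\right) \left(-5\right) = 20$)
$- \frac{42743}{\left(\left(\left(27 + 31\right) + q\right) + 158\right) \left(-2 + 7 \cdot 0\right)} = - \frac{42743}{\left(\left(\left(27 + 31\right) + 20\right) + 158\right) \left(-2 + 7 \cdot 0\right)} = - \frac{42743}{\left(\left(58 + 20\right) + 158\right) \left(-2 + 0\right)} = - \frac{42743}{\left(78 + 158\right) \left(-2\right)} = - \frac{42743}{236 \left(-2\right)} = - \frac{42743}{-472} = \left(-42743\right) \left(- \frac{1}{472}\right) = \frac{42743}{472}$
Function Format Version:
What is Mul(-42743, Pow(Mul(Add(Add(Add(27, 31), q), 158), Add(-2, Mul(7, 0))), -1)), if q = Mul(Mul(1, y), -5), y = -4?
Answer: Rational(42743, 472) ≈ 90.557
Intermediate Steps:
q = 20 (q = Mul(Mul(1, -4), -5) = Mul(-4, -5) = 20)
Mul(-42743, Pow(Mul(Add(Add(Add(27, 31), q), 158), Add(-2, Mul(7, 0))), -1)) = Mul(-42743, Pow(Mul(Add(Add(Add(27, 31), 20), 158), Add(-2, Mul(7, 0))), -1)) = Mul(-42743, Pow(Mul(Add(Add(58, 20), 158), Add(-2, 0)), -1)) = Mul(-42743, Pow(Mul(Add(78, 158), -2), -1)) = Mul(-42743, Pow(Mul(236, -2), -1)) = Mul(-42743, Pow(-472, -1)) = Mul(-42743, Rational(-1, 472)) = Rational(42743, 472)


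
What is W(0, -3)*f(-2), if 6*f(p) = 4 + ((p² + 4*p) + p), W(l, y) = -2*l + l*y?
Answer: 0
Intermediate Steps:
f(p) = ⅔ + p²/6 + 5*p/6 (f(p) = (4 + ((p² + 4*p) + p))/6 = (4 + (p² + 5*p))/6 = (4 + p² + 5*p)/6 = ⅔ + p²/6 + 5*p/6)
W(0, -3)*f(-2) = (0*(-2 - 3))*(⅔ + (⅙)*(-2)² + (⅚)*(-2)) = (0*(-5))*(⅔ + (⅙)*4 - 5/3) = 0*(⅔ + ⅔ - 5/3) = 0*(-⅓) = 0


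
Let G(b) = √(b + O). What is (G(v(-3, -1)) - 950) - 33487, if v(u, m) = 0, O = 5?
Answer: -34437 + √5 ≈ -34435.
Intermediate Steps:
G(b) = √(5 + b) (G(b) = √(b + 5) = √(5 + b))
(G(v(-3, -1)) - 950) - 33487 = (√(5 + 0) - 950) - 33487 = (√5 - 950) - 33487 = (-950 + √5) - 33487 = -34437 + √5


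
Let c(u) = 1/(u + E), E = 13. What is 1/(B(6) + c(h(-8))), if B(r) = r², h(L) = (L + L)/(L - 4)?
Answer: 43/1551 ≈ 0.027724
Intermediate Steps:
h(L) = 2*L/(-4 + L) (h(L) = (2*L)/(-4 + L) = 2*L/(-4 + L))
c(u) = 1/(13 + u) (c(u) = 1/(u + 13) = 1/(13 + u))
1/(B(6) + c(h(-8))) = 1/(6² + 1/(13 + 2*(-8)/(-4 - 8))) = 1/(36 + 1/(13 + 2*(-8)/(-12))) = 1/(36 + 1/(13 + 2*(-8)*(-1/12))) = 1/(36 + 1/(13 + 4/3)) = 1/(36 + 1/(43/3)) = 1/(36 + 3/43) = 1/(1551/43) = 43/1551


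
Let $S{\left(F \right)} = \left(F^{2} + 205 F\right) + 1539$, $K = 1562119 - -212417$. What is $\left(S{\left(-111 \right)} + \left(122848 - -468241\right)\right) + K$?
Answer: $2356730$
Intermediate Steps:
$K = 1774536$ ($K = 1562119 + 212417 = 1774536$)
$S{\left(F \right)} = 1539 + F^{2} + 205 F$
$\left(S{\left(-111 \right)} + \left(122848 - -468241\right)\right) + K = \left(\left(1539 + \left(-111\right)^{2} + 205 \left(-111\right)\right) + \left(122848 - -468241\right)\right) + 1774536 = \left(\left(1539 + 12321 - 22755\right) + \left(122848 + 468241\right)\right) + 1774536 = \left(-8895 + 591089\right) + 1774536 = 582194 + 1774536 = 2356730$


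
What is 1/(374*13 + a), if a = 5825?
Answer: 1/10687 ≈ 9.3572e-5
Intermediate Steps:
1/(374*13 + a) = 1/(374*13 + 5825) = 1/(4862 + 5825) = 1/10687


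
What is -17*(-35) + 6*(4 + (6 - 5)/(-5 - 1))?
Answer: 618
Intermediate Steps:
-17*(-35) + 6*(4 + (6 - 5)/(-5 - 1)) = 595 + 6*(4 + 1/(-6)) = 595 + 6*(4 + 1*(-⅙)) = 595 + 6*(4 - ⅙) = 595 + 6*(23/6) = 595 + 23 = 618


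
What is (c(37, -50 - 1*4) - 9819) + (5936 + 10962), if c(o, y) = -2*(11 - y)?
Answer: 6949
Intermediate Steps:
c(o, y) = -22 + 2*y
(c(37, -50 - 1*4) - 9819) + (5936 + 10962) = ((-22 + 2*(-50 - 1*4)) - 9819) + (5936 + 10962) = ((-22 + 2*(-50 - 4)) - 9819) + 16898 = ((-22 + 2*(-54)) - 9819) + 16898 = ((-22 - 108) - 9819) + 16898 = (-130 - 9819) + 16898 = -9949 + 16898 = 6949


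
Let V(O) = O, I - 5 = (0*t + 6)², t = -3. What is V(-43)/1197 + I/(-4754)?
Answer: -253499/5690538 ≈ -0.044547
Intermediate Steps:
I = 41 (I = 5 + (0*(-3) + 6)² = 5 + (0 + 6)² = 5 + 6² = 5 + 36 = 41)
V(-43)/1197 + I/(-4754) = -43/1197 + 41/(-4754) = -43*1/1197 + 41*(-1/4754) = -43/1197 - 41/4754 = -253499/5690538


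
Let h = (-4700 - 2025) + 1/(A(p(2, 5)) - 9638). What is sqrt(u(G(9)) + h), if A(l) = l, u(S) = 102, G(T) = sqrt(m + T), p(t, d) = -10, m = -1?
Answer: I*sqrt(4281213235)/804 ≈ 81.382*I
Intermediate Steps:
G(T) = sqrt(-1 + T)
h = -64882801/9648 (h = (-4700 - 2025) + 1/(-10 - 9638) = -6725 + 1/(-9648) = -6725 - 1/9648 = -64882801/9648 ≈ -6725.0)
sqrt(u(G(9)) + h) = sqrt(102 - 64882801/9648) = sqrt(-63898705/9648) = I*sqrt(4281213235)/804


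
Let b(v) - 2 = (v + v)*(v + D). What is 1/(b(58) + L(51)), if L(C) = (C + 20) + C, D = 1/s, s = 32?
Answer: 8/54845 ≈ 0.00014587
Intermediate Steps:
D = 1/32 ≈ 0.031250
L(C) = 20 + 2*C (L(C) = (20 + C) + C = 20 + 2*C)
b(v) = 2 + 2*v*(1/32 + v) (b(v) = 2 + (v + v)*(v + 1/32) = 2 + (2*v)*(1/32 + v) = 2 + 2*v*(1/32 + v))
1/(b(58) + L(51)) = 1/((2 + 2*58² + (1/16)*58) + (20 + 2*51)) = 1/((2 + 2*3364 + 29/8) + (20 + 102)) = 1/((2 + 6728 + 29/8) + 122) = 1/(53869/8 + 122) = 1/(54845/8) = 8/54845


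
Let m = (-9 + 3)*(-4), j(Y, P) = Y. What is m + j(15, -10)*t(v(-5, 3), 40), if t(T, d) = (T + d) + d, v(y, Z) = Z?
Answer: 1269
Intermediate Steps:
t(T, d) = T + 2*d
m = 24 (m = -6*(-4) = 24)
m + j(15, -10)*t(v(-5, 3), 40) = 24 + 15*(3 + 2*40) = 24 + 15*(3 + 80) = 24 + 15*83 = 24 + 1245 = 1269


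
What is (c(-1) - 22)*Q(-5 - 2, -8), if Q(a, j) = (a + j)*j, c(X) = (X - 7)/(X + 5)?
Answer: -2880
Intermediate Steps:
c(X) = (-7 + X)/(5 + X)
Q(a, j) = j*(a + j)
(c(-1) - 22)*Q(-5 - 2, -8) = ((-7 - 1)/(5 - 1) - 22)*(-8*((-5 - 2) - 8)) = (-8/4 - 22)*(-8*(-7 - 8)) = ((¼)*(-8) - 22)*(-8*(-15)) = (-2 - 22)*120 = -24*120 = -2880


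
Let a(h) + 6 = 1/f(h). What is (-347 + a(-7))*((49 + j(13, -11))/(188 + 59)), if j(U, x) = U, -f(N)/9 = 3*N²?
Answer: -1523960/17199 ≈ -88.607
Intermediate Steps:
f(N) = -27*N²
a(h) = -6 - 1/(27*h²) (a(h) = -6 + 1/(-27*h²) = -6 - 1/(27*h²))
(-347 + a(-7))*((49 + j(13, -11))/(188 + 59)) = (-347 + (-6 - 1/27/(-7)²))*((49 + 13)/(188 + 59)) = (-347 + (-6 - 1/27*1/49))*(62/247) = (-347 + (-6 - 1/1323))*(62*(1/247)) = (-347 - 7939/1323)*(62/247) = -467020/1323*62/247 = -1523960/17199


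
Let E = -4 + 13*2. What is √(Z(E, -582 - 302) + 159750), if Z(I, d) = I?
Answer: 2*√39943 ≈ 399.71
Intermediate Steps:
E = 22 (E = -4 + 26 = 22)
√(Z(E, -582 - 302) + 159750) = √(22 + 159750) = √159772 = 2*√39943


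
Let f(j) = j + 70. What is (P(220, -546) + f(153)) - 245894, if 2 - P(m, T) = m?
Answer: -245889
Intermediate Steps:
f(j) = 70 + j
P(m, T) = 2 - m
(P(220, -546) + f(153)) - 245894 = ((2 - 1*220) + (70 + 153)) - 245894 = ((2 - 220) + 223) - 245894 = (-218 + 223) - 245894 = 5 - 245894 = -245889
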